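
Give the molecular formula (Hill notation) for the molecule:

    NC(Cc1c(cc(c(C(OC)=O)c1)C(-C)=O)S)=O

C12H13NO4S

Heavy atoms from the SMILES: 12 C, 1 N, 4 O, 1 S.
Implicit hydrogens by atom environment:
  4 × C (aromatic): no H
  4 × O: no H
  3 × C: no H
  2 × C: 3 H each → 6
  2 × C (aromatic): 1 H each → 2
  1 × C: 2 H
  1 × N: 2 H
  1 × S: 1 H
  Total hydrogens = 13.
Molecular formula: C12H13NO4S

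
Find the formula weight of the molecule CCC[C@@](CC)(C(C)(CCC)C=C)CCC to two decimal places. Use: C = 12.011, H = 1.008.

224.43

Molecular formula: C16H32.
M = 16×12.011 + 32×1.008 = 224.43 g/mol.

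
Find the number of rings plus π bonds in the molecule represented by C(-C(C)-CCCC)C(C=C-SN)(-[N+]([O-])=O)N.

2

Molecular formula from the SMILES: C10H21N3O2S.
DoU = (2C + 2 + N − H − X)/2 = (2·10 + 2 + 3 − 21 − 0)/2 = 4/2 = 2.
(Structurally: 0 ring(s) + 2 π bond(s) = 2.)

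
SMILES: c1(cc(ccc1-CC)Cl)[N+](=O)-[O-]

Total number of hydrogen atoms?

Hydrogens are implicit in SMILES; fill each atom to its normal valence:
  3 × C (aromatic): 1 H each → 3
  3 × C (aromatic): no H
  1 × C: 3 H
  1 × C: 2 H
  1 × Cl: no H
  1 × N (charge +1): no H
  1 × O: no H
  1 × O (charge -1): no H
  Total hydrogens = 8.

8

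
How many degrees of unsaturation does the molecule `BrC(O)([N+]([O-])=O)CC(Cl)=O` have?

Molecular formula from the SMILES: C3H3BrClNO4.
DoU = (2C + 2 + N − H − X)/2 = (2·3 + 2 + 1 − 3 − 2)/2 = 4/2 = 2.
(Structurally: 0 ring(s) + 2 π bond(s) = 2.)

2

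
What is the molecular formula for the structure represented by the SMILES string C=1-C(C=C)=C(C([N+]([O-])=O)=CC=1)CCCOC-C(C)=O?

Heavy atoms from the SMILES: 14 C, 1 N, 4 O.
Implicit hydrogens by atom environment:
  5 × C: 2 H each → 10
  3 × C (aromatic): 1 H each → 3
  3 × C (aromatic): no H
  3 × O: no H
  1 × C: 3 H
  1 × C: 1 H
  1 × C: no H
  1 × N (charge +1): no H
  1 × O (charge -1): no H
  Total hydrogens = 17.
Molecular formula: C14H17NO4

C14H17NO4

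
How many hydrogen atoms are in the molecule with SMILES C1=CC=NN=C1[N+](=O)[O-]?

Hydrogens are implicit in SMILES; fill each atom to its normal valence:
  3 × C (aromatic): 1 H each → 3
  2 × N (aromatic): no H
  1 × C (aromatic): no H
  1 × N (charge +1): no H
  1 × O: no H
  1 × O (charge -1): no H
  Total hydrogens = 3.

3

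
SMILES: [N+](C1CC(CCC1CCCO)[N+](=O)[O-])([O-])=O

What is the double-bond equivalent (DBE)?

3

Molecular formula from the SMILES: C9H16N2O5.
DoU = (2C + 2 + N − H − X)/2 = (2·9 + 2 + 2 − 16 − 0)/2 = 6/2 = 3.
(Structurally: 1 ring(s) + 2 π bond(s) = 3.)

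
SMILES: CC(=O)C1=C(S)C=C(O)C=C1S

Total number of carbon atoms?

8

The symbol for carbon appears 8 times in the SMILES.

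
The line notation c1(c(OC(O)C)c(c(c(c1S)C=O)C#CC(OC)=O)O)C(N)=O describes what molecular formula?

C14H13NO7S

Heavy atoms from the SMILES: 14 C, 1 N, 7 O, 1 S.
Implicit hydrogens by atom environment:
  6 × C (aromatic): no H
  5 × O: no H
  4 × C: no H
  2 × C: 3 H each → 6
  2 × C: 1 H each → 2
  2 × O: 1 H each → 2
  1 × N: 2 H
  1 × S: 1 H
  Total hydrogens = 13.
Molecular formula: C14H13NO7S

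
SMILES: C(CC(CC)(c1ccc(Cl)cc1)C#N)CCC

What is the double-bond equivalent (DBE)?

6

Molecular formula from the SMILES: C15H20ClN.
DoU = (2C + 2 + N − H − X)/2 = (2·15 + 2 + 1 − 20 − 1)/2 = 12/2 = 6.
(Structurally: 1 ring(s) + 5 π bond(s) = 6.)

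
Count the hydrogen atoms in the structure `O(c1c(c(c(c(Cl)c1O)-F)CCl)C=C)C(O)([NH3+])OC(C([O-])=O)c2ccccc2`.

16

Hydrogens are implicit in SMILES; fill each atom to its normal valence:
  7 × C (aromatic): no H
  5 × C (aromatic): 1 H each → 5
  3 × O: no H
  2 × C: 2 H each → 4
  2 × C: 1 H each → 2
  2 × C: no H
  2 × Cl: no H
  2 × O: 1 H each → 2
  1 × F: no H
  1 × N (charge +1): 3 H
  1 × O (charge -1): no H
  Total hydrogens = 16.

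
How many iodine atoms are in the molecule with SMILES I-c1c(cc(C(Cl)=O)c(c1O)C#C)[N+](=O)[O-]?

1

The symbol for iodine appears 1 time in the SMILES.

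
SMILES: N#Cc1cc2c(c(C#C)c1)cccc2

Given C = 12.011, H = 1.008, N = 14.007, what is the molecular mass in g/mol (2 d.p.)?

177.21

Molecular formula: C13H7N.
M = 13×12.011 + 7×1.008 + 1×14.007 = 177.21 g/mol.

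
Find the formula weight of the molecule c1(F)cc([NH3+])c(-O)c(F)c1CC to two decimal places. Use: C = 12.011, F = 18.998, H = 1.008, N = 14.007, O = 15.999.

Molecular formula: C8H10F2NO+.
M = 8×12.011 + 2×18.998 + 10×1.008 + 1×14.007 + 1×15.999 = 174.17 g/mol.

174.17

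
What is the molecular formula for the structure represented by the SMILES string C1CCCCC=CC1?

Heavy atoms from the SMILES: 8 C.
Implicit hydrogens by atom environment:
  6 × C: 2 H each → 12
  2 × C: 1 H each → 2
  Total hydrogens = 14.
Molecular formula: C8H14

C8H14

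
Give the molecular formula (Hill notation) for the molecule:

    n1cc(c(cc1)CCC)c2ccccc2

Heavy atoms from the SMILES: 14 C, 1 N.
Implicit hydrogens by atom environment:
  8 × C (aromatic): 1 H each → 8
  3 × C (aromatic): no H
  2 × C: 2 H each → 4
  1 × C: 3 H
  1 × N (aromatic): no H
  Total hydrogens = 15.
Molecular formula: C14H15N

C14H15N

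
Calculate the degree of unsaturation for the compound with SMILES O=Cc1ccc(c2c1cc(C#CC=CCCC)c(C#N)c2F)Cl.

Molecular formula from the SMILES: C19H13ClFNO.
DoU = (2C + 2 + N − H − X)/2 = (2·19 + 2 + 1 − 13 − 2)/2 = 26/2 = 13.
(Structurally: 2 ring(s) + 11 π bond(s) = 13.)

13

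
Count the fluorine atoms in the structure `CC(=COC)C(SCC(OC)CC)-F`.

1

The symbol for fluorine appears 1 time in the SMILES.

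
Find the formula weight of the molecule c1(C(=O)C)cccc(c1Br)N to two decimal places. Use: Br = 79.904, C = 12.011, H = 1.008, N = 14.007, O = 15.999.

Molecular formula: C8H8BrNO.
M = 1×79.904 + 8×12.011 + 8×1.008 + 1×14.007 + 1×15.999 = 214.06 g/mol.

214.06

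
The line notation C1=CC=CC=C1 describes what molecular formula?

C6H6

Heavy atoms from the SMILES: 6 C.
Implicit hydrogens by atom environment:
  6 × C (aromatic): 1 H each → 6
  Total hydrogens = 6.
Molecular formula: C6H6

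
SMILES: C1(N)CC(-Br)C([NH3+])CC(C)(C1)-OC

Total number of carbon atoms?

9

The symbol for carbon appears 9 times in the SMILES.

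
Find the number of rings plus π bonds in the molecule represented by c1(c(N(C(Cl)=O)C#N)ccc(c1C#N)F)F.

9

Molecular formula from the SMILES: C9H2ClF2N3O.
DoU = (2C + 2 + N − H − X)/2 = (2·9 + 2 + 3 − 2 − 3)/2 = 18/2 = 9.
(Structurally: 1 ring(s) + 8 π bond(s) = 9.)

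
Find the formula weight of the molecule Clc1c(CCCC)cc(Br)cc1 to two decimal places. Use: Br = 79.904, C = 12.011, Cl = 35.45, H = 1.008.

Molecular formula: C10H12BrCl.
M = 1×79.904 + 10×12.011 + 1×35.45 + 12×1.008 = 247.56 g/mol.

247.56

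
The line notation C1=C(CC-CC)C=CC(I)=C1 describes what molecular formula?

C10H13I

Heavy atoms from the SMILES: 10 C, 1 I.
Implicit hydrogens by atom environment:
  4 × C (aromatic): 1 H each → 4
  3 × C: 2 H each → 6
  2 × C (aromatic): no H
  1 × C: 3 H
  1 × I: no H
  Total hydrogens = 13.
Molecular formula: C10H13I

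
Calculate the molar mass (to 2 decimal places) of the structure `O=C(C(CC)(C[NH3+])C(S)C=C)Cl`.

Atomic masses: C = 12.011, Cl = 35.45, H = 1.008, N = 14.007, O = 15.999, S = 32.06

208.72

Molecular formula: C8H15ClNOS+.
M = 8×12.011 + 1×35.45 + 15×1.008 + 1×14.007 + 1×15.999 + 1×32.06 = 208.72 g/mol.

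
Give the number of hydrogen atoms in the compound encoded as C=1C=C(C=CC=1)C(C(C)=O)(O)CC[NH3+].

16

Hydrogens are implicit in SMILES; fill each atom to its normal valence:
  5 × C (aromatic): 1 H each → 5
  2 × C: 2 H each → 4
  2 × C: no H
  1 × C: 3 H
  1 × C (aromatic): no H
  1 × N (charge +1): 3 H
  1 × O: 1 H
  1 × O: no H
  Total hydrogens = 16.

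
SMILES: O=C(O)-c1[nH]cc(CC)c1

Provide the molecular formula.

C7H9NO2

Heavy atoms from the SMILES: 7 C, 1 N, 2 O.
Implicit hydrogens by atom environment:
  2 × C (aromatic): 1 H each → 2
  2 × C (aromatic): no H
  1 × C: 3 H
  1 × C: 2 H
  1 × C: no H
  1 × N (aromatic): 1 H
  1 × O: 1 H
  1 × O: no H
  Total hydrogens = 9.
Molecular formula: C7H9NO2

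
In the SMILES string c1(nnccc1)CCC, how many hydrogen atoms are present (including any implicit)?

10

Hydrogens are implicit in SMILES; fill each atom to its normal valence:
  3 × C (aromatic): 1 H each → 3
  2 × C: 2 H each → 4
  2 × N (aromatic): no H
  1 × C: 3 H
  1 × C (aromatic): no H
  Total hydrogens = 10.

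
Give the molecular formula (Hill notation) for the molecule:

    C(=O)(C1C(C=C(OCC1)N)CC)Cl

C9H14ClNO2

Heavy atoms from the SMILES: 9 C, 1 Cl, 1 N, 2 O.
Implicit hydrogens by atom environment:
  3 × C: 2 H each → 6
  3 × C: 1 H each → 3
  2 × C: no H
  2 × O: no H
  1 × C: 3 H
  1 × Cl: no H
  1 × N: 2 H
  Total hydrogens = 14.
Molecular formula: C9H14ClNO2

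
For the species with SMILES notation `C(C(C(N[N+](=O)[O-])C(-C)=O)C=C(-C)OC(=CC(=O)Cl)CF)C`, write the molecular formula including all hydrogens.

Heavy atoms from the SMILES: 13 C, 1 Cl, 1 F, 2 N, 5 O.
Implicit hydrogens by atom environment:
  4 × C: 1 H each → 4
  4 × C: no H
  4 × O: no H
  3 × C: 3 H each → 9
  2 × C: 2 H each → 4
  1 × Cl: no H
  1 × F: no H
  1 × N: 1 H
  1 × N (charge +1): no H
  1 × O (charge -1): no H
  Total hydrogens = 18.
Molecular formula: C13H18ClFN2O5

C13H18ClFN2O5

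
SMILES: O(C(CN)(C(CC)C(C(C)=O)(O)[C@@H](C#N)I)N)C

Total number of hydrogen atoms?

Hydrogens are implicit in SMILES; fill each atom to its normal valence:
  4 × C: no H
  3 × C: 3 H each → 9
  2 × C: 2 H each → 4
  2 × C: 1 H each → 2
  2 × N: 2 H each → 4
  2 × O: no H
  1 × I: no H
  1 × N: no H
  1 × O: 1 H
  Total hydrogens = 20.

20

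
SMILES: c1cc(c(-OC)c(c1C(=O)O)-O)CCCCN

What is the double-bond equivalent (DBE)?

5

Molecular formula from the SMILES: C12H17NO4.
DoU = (2C + 2 + N − H − X)/2 = (2·12 + 2 + 1 − 17 − 0)/2 = 10/2 = 5.
(Structurally: 1 ring(s) + 4 π bond(s) = 5.)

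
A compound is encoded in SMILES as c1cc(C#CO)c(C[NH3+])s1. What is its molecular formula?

C7H8NOS+

Heavy atoms from the SMILES: 7 C, 1 N, 1 O, 1 S.
Implicit hydrogens by atom environment:
  2 × C (aromatic): 1 H each → 2
  2 × C (aromatic): no H
  2 × C: no H
  1 × C: 2 H
  1 × N (charge +1): 3 H
  1 × O: 1 H
  1 × S (aromatic): no H
  Total hydrogens = 8.
Net charge +1.
Molecular formula: C7H8NOS+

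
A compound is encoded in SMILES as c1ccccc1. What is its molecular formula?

C6H6

Heavy atoms from the SMILES: 6 C.
Implicit hydrogens by atom environment:
  6 × C (aromatic): 1 H each → 6
  Total hydrogens = 6.
Molecular formula: C6H6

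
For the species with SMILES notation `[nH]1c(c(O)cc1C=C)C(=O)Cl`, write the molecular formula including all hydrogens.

Heavy atoms from the SMILES: 7 C, 1 Cl, 1 N, 2 O.
Implicit hydrogens by atom environment:
  3 × C (aromatic): no H
  1 × C: 2 H
  1 × C (aromatic): 1 H
  1 × C: 1 H
  1 × C: no H
  1 × Cl: no H
  1 × N (aromatic): 1 H
  1 × O: 1 H
  1 × O: no H
  Total hydrogens = 6.
Molecular formula: C7H6ClNO2

C7H6ClNO2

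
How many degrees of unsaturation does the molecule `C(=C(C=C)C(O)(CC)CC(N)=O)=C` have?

Molecular formula from the SMILES: C10H15NO2.
DoU = (2C + 2 + N − H − X)/2 = (2·10 + 2 + 1 − 15 − 0)/2 = 8/2 = 4.
(Structurally: 0 ring(s) + 4 π bond(s) = 4.)

4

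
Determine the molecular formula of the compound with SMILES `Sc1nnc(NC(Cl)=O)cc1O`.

C5H4ClN3O2S

Heavy atoms from the SMILES: 5 C, 1 Cl, 3 N, 2 O, 1 S.
Implicit hydrogens by atom environment:
  3 × C (aromatic): no H
  2 × N (aromatic): no H
  1 × C (aromatic): 1 H
  1 × C: no H
  1 × Cl: no H
  1 × N: 1 H
  1 × O: 1 H
  1 × O: no H
  1 × S: 1 H
  Total hydrogens = 4.
Molecular formula: C5H4ClN3O2S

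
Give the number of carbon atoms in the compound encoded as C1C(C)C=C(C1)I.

6

The symbol for carbon appears 6 times in the SMILES.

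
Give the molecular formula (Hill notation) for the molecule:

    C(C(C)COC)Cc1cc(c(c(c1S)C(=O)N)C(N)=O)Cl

Heavy atoms from the SMILES: 14 C, 1 Cl, 2 N, 3 O, 1 S.
Implicit hydrogens by atom environment:
  5 × C (aromatic): no H
  3 × C: 2 H each → 6
  3 × O: no H
  2 × C: 3 H each → 6
  2 × C: no H
  2 × N: 2 H each → 4
  1 × C (aromatic): 1 H
  1 × C: 1 H
  1 × Cl: no H
  1 × S: 1 H
  Total hydrogens = 19.
Molecular formula: C14H19ClN2O3S

C14H19ClN2O3S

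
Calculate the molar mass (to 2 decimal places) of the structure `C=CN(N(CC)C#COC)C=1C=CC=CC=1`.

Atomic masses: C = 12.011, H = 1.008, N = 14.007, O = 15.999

216.28

Molecular formula: C13H16N2O.
M = 13×12.011 + 16×1.008 + 2×14.007 + 1×15.999 = 216.28 g/mol.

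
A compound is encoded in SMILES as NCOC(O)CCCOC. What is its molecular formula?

C6H15NO3

Heavy atoms from the SMILES: 6 C, 1 N, 3 O.
Implicit hydrogens by atom environment:
  4 × C: 2 H each → 8
  2 × O: no H
  1 × C: 3 H
  1 × C: 1 H
  1 × N: 2 H
  1 × O: 1 H
  Total hydrogens = 15.
Molecular formula: C6H15NO3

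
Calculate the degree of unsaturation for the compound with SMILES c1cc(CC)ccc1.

Molecular formula from the SMILES: C8H10.
DoU = (2C + 2 + N − H − X)/2 = (2·8 + 2 + 0 − 10 − 0)/2 = 8/2 = 4.
(Structurally: 1 ring(s) + 3 π bond(s) = 4.)

4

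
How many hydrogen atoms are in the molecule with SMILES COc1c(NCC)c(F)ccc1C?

Hydrogens are implicit in SMILES; fill each atom to its normal valence:
  4 × C (aromatic): no H
  3 × C: 3 H each → 9
  2 × C (aromatic): 1 H each → 2
  1 × C: 2 H
  1 × F: no H
  1 × N: 1 H
  1 × O: no H
  Total hydrogens = 14.

14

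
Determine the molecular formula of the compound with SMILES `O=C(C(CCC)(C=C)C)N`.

C8H15NO

Heavy atoms from the SMILES: 8 C, 1 N, 1 O.
Implicit hydrogens by atom environment:
  3 × C: 2 H each → 6
  2 × C: 3 H each → 6
  2 × C: no H
  1 × C: 1 H
  1 × N: 2 H
  1 × O: no H
  Total hydrogens = 15.
Molecular formula: C8H15NO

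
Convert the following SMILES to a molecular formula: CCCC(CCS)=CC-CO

Heavy atoms from the SMILES: 9 C, 1 O, 1 S.
Implicit hydrogens by atom environment:
  6 × C: 2 H each → 12
  1 × C: 3 H
  1 × C: 1 H
  1 × C: no H
  1 × O: 1 H
  1 × S: 1 H
  Total hydrogens = 18.
Molecular formula: C9H18OS

C9H18OS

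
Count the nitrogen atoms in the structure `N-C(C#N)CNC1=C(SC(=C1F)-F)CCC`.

3

The symbol for nitrogen appears 3 times in the SMILES.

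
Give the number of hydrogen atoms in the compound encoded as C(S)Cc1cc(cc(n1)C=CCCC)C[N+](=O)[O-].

18

Hydrogens are implicit in SMILES; fill each atom to its normal valence:
  5 × C: 2 H each → 10
  3 × C (aromatic): no H
  2 × C (aromatic): 1 H each → 2
  2 × C: 1 H each → 2
  1 × C: 3 H
  1 × N (aromatic): no H
  1 × N (charge +1): no H
  1 × O: no H
  1 × O (charge -1): no H
  1 × S: 1 H
  Total hydrogens = 18.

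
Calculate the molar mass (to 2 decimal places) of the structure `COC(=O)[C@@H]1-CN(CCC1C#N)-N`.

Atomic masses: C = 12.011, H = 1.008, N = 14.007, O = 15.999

Molecular formula: C8H13N3O2.
M = 8×12.011 + 13×1.008 + 3×14.007 + 2×15.999 = 183.21 g/mol.

183.21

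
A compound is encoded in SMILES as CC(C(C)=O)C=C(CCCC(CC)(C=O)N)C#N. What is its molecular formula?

C14H22N2O2

Heavy atoms from the SMILES: 14 C, 2 N, 2 O.
Implicit hydrogens by atom environment:
  4 × C: 2 H each → 8
  4 × C: no H
  3 × C: 3 H each → 9
  3 × C: 1 H each → 3
  2 × O: no H
  1 × N: 2 H
  1 × N: no H
  Total hydrogens = 22.
Molecular formula: C14H22N2O2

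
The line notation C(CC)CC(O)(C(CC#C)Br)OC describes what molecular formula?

C10H17BrO2

Heavy atoms from the SMILES: 1 Br, 10 C, 2 O.
Implicit hydrogens by atom environment:
  4 × C: 2 H each → 8
  2 × C: 3 H each → 6
  2 × C: 1 H each → 2
  2 × C: no H
  1 × Br: no H
  1 × O: 1 H
  1 × O: no H
  Total hydrogens = 17.
Molecular formula: C10H17BrO2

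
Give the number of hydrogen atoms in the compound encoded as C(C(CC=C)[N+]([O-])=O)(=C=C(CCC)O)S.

15

Hydrogens are implicit in SMILES; fill each atom to its normal valence:
  4 × C: 2 H each → 8
  3 × C: no H
  2 × C: 1 H each → 2
  1 × C: 3 H
  1 × N (charge +1): no H
  1 × O: 1 H
  1 × O: no H
  1 × O (charge -1): no H
  1 × S: 1 H
  Total hydrogens = 15.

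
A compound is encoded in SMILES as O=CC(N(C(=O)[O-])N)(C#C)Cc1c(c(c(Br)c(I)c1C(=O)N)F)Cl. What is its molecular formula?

C13H8BrClFIN3O4-

Heavy atoms from the SMILES: 1 Br, 13 C, 1 Cl, 1 F, 1 I, 3 N, 4 O.
Implicit hydrogens by atom environment:
  6 × C (aromatic): no H
  4 × C: no H
  3 × O: no H
  2 × C: 1 H each → 2
  2 × N: 2 H each → 4
  1 × Br: no H
  1 × C: 2 H
  1 × Cl: no H
  1 × F: no H
  1 × I: no H
  1 × N: no H
  1 × O (charge -1): no H
  Total hydrogens = 8.
Net charge -1.
Molecular formula: C13H8BrClFIN3O4-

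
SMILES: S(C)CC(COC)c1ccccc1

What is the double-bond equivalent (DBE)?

Molecular formula from the SMILES: C11H16OS.
DoU = (2C + 2 + N − H − X)/2 = (2·11 + 2 + 0 − 16 − 0)/2 = 8/2 = 4.
(Structurally: 1 ring(s) + 3 π bond(s) = 4.)

4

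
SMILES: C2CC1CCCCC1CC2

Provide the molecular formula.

C10H18

Heavy atoms from the SMILES: 10 C.
Implicit hydrogens by atom environment:
  8 × C: 2 H each → 16
  2 × C: 1 H each → 2
  Total hydrogens = 18.
Molecular formula: C10H18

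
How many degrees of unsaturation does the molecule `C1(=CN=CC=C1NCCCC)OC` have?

Molecular formula from the SMILES: C10H16N2O.
DoU = (2C + 2 + N − H − X)/2 = (2·10 + 2 + 2 − 16 − 0)/2 = 8/2 = 4.
(Structurally: 1 ring(s) + 3 π bond(s) = 4.)

4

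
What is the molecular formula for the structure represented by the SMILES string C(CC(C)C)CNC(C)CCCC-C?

Heavy atoms from the SMILES: 13 C, 1 N.
Implicit hydrogens by atom environment:
  7 × C: 2 H each → 14
  4 × C: 3 H each → 12
  2 × C: 1 H each → 2
  1 × N: 1 H
  Total hydrogens = 29.
Molecular formula: C13H29N

C13H29N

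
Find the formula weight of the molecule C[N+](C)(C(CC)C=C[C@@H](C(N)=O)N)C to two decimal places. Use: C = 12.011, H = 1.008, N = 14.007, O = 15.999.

Molecular formula: C10H22N3O+.
M = 10×12.011 + 22×1.008 + 3×14.007 + 1×15.999 = 200.31 g/mol.

200.31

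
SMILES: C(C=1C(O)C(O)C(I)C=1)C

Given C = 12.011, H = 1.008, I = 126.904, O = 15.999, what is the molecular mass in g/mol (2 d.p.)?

Molecular formula: C7H11IO2.
M = 7×12.011 + 11×1.008 + 1×126.904 + 2×15.999 = 254.07 g/mol.

254.07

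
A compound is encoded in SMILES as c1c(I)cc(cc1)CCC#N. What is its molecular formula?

Heavy atoms from the SMILES: 9 C, 1 I, 1 N.
Implicit hydrogens by atom environment:
  4 × C (aromatic): 1 H each → 4
  2 × C: 2 H each → 4
  2 × C (aromatic): no H
  1 × C: no H
  1 × I: no H
  1 × N: no H
  Total hydrogens = 8.
Molecular formula: C9H8IN

C9H8IN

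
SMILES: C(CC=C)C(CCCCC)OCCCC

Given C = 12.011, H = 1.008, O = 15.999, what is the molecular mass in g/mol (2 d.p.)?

Molecular formula: C14H28O.
M = 14×12.011 + 28×1.008 + 1×15.999 = 212.38 g/mol.

212.38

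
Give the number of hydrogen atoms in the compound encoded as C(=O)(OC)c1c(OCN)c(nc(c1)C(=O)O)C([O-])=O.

9

Hydrogens are implicit in SMILES; fill each atom to its normal valence:
  5 × O: no H
  4 × C (aromatic): no H
  3 × C: no H
  1 × C: 3 H
  1 × C: 2 H
  1 × C (aromatic): 1 H
  1 × N: 2 H
  1 × N (aromatic): no H
  1 × O: 1 H
  1 × O (charge -1): no H
  Total hydrogens = 9.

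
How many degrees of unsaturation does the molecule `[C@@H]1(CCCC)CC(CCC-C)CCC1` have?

1

Molecular formula from the SMILES: C14H28.
DoU = (2C + 2 + N − H − X)/2 = (2·14 + 2 + 0 − 28 − 0)/2 = 2/2 = 1.
(Structurally: 1 ring(s) + 0 π bond(s) = 1.)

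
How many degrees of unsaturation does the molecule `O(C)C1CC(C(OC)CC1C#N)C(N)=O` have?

Molecular formula from the SMILES: C10H16N2O3.
DoU = (2C + 2 + N − H − X)/2 = (2·10 + 2 + 2 − 16 − 0)/2 = 8/2 = 4.
(Structurally: 1 ring(s) + 3 π bond(s) = 4.)

4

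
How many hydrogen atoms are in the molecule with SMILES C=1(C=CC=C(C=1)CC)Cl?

9

Hydrogens are implicit in SMILES; fill each atom to its normal valence:
  4 × C (aromatic): 1 H each → 4
  2 × C (aromatic): no H
  1 × C: 3 H
  1 × C: 2 H
  1 × Cl: no H
  Total hydrogens = 9.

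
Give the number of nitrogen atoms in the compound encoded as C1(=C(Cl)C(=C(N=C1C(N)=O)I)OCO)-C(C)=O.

The symbol for nitrogen appears 2 times in the SMILES.

2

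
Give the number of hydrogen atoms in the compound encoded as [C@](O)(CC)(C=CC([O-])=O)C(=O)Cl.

8

Hydrogens are implicit in SMILES; fill each atom to its normal valence:
  3 × C: no H
  2 × C: 1 H each → 2
  2 × O: no H
  1 × C: 3 H
  1 × C: 2 H
  1 × Cl: no H
  1 × O: 1 H
  1 × O (charge -1): no H
  Total hydrogens = 8.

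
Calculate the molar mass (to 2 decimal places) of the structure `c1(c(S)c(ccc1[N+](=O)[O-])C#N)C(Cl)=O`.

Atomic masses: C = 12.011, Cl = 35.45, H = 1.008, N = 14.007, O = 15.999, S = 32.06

242.63

Molecular formula: C8H3ClN2O3S.
M = 8×12.011 + 1×35.45 + 3×1.008 + 2×14.007 + 3×15.999 + 1×32.06 = 242.63 g/mol.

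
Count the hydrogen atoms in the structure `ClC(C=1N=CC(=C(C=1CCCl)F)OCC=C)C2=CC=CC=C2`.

Hydrogens are implicit in SMILES; fill each atom to its normal valence:
  6 × C (aromatic): 1 H each → 6
  5 × C (aromatic): no H
  4 × C: 2 H each → 8
  2 × C: 1 H each → 2
  2 × Cl: no H
  1 × F: no H
  1 × N (aromatic): no H
  1 × O: no H
  Total hydrogens = 16.

16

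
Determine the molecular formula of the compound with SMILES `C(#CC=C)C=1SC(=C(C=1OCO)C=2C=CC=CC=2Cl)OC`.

Heavy atoms from the SMILES: 16 C, 1 Cl, 3 O, 1 S.
Implicit hydrogens by atom environment:
  6 × C (aromatic): no H
  4 × C (aromatic): 1 H each → 4
  2 × C: 2 H each → 4
  2 × C: no H
  2 × O: no H
  1 × C: 3 H
  1 × C: 1 H
  1 × Cl: no H
  1 × O: 1 H
  1 × S (aromatic): no H
  Total hydrogens = 13.
Molecular formula: C16H13ClO3S

C16H13ClO3S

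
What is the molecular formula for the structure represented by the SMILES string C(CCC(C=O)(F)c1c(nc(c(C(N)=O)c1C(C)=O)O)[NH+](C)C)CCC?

C18H27FN3O4+

Heavy atoms from the SMILES: 18 C, 1 F, 3 N, 4 O.
Implicit hydrogens by atom environment:
  5 × C: 2 H each → 10
  5 × C (aromatic): no H
  4 × C: 3 H each → 12
  3 × C: no H
  3 × O: no H
  1 × C: 1 H
  1 × F: no H
  1 × N: 2 H
  1 × N (charge +1): 1 H
  1 × N (aromatic): no H
  1 × O: 1 H
  Total hydrogens = 27.
Net charge +1.
Molecular formula: C18H27FN3O4+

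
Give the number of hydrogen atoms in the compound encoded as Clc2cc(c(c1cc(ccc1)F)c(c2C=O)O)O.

Hydrogens are implicit in SMILES; fill each atom to its normal valence:
  7 × C (aromatic): no H
  5 × C (aromatic): 1 H each → 5
  2 × O: 1 H each → 2
  1 × C: 1 H
  1 × Cl: no H
  1 × F: no H
  1 × O: no H
  Total hydrogens = 8.

8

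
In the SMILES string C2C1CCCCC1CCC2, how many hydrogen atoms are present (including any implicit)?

18

Hydrogens are implicit in SMILES; fill each atom to its normal valence:
  8 × C: 2 H each → 16
  2 × C: 1 H each → 2
  Total hydrogens = 18.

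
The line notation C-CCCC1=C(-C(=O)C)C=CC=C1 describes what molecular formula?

Heavy atoms from the SMILES: 12 C, 1 O.
Implicit hydrogens by atom environment:
  4 × C (aromatic): 1 H each → 4
  3 × C: 2 H each → 6
  2 × C: 3 H each → 6
  2 × C (aromatic): no H
  1 × C: no H
  1 × O: no H
  Total hydrogens = 16.
Molecular formula: C12H16O

C12H16O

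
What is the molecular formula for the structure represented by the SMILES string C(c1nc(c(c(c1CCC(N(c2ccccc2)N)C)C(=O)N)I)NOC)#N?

Heavy atoms from the SMILES: 18 C, 1 I, 6 N, 2 O.
Implicit hydrogens by atom environment:
  6 × C (aromatic): no H
  5 × C (aromatic): 1 H each → 5
  2 × C: 3 H each → 6
  2 × C: 2 H each → 4
  2 × C: no H
  2 × N: 2 H each → 4
  2 × N: no H
  2 × O: no H
  1 × C: 1 H
  1 × I: no H
  1 × N: 1 H
  1 × N (aromatic): no H
  Total hydrogens = 21.
Molecular formula: C18H21IN6O2

C18H21IN6O2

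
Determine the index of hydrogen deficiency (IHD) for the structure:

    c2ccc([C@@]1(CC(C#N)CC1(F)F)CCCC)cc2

7

Molecular formula from the SMILES: C16H19F2N.
DoU = (2C + 2 + N − H − X)/2 = (2·16 + 2 + 1 − 19 − 2)/2 = 14/2 = 7.
(Structurally: 2 ring(s) + 5 π bond(s) = 7.)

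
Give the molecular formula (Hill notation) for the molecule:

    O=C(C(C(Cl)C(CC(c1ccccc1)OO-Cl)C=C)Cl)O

C14H15Cl3O4

Heavy atoms from the SMILES: 14 C, 3 Cl, 4 O.
Implicit hydrogens by atom environment:
  5 × C: 1 H each → 5
  5 × C (aromatic): 1 H each → 5
  3 × Cl: no H
  3 × O: no H
  2 × C: 2 H each → 4
  1 × C: no H
  1 × C (aromatic): no H
  1 × O: 1 H
  Total hydrogens = 15.
Molecular formula: C14H15Cl3O4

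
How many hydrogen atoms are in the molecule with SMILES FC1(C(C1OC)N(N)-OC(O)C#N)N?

11

Hydrogens are implicit in SMILES; fill each atom to its normal valence:
  3 × C: 1 H each → 3
  2 × C: no H
  2 × N: 2 H each → 4
  2 × N: no H
  2 × O: no H
  1 × C: 3 H
  1 × F: no H
  1 × O: 1 H
  Total hydrogens = 11.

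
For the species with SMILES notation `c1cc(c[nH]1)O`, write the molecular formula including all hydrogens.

C4H5NO

Heavy atoms from the SMILES: 4 C, 1 N, 1 O.
Implicit hydrogens by atom environment:
  3 × C (aromatic): 1 H each → 3
  1 × C (aromatic): no H
  1 × N (aromatic): 1 H
  1 × O: 1 H
  Total hydrogens = 5.
Molecular formula: C4H5NO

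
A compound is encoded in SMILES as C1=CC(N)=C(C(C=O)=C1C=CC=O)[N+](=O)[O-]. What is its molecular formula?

Heavy atoms from the SMILES: 10 C, 2 N, 4 O.
Implicit hydrogens by atom environment:
  4 × C: 1 H each → 4
  4 × C (aromatic): no H
  3 × O: no H
  2 × C (aromatic): 1 H each → 2
  1 × N: 2 H
  1 × N (charge +1): no H
  1 × O (charge -1): no H
  Total hydrogens = 8.
Molecular formula: C10H8N2O4

C10H8N2O4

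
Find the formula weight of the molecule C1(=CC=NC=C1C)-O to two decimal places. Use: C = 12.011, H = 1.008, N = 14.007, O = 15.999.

109.13

Molecular formula: C6H7NO.
M = 6×12.011 + 7×1.008 + 1×14.007 + 1×15.999 = 109.13 g/mol.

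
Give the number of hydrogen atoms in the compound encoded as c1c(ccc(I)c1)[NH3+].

7

Hydrogens are implicit in SMILES; fill each atom to its normal valence:
  4 × C (aromatic): 1 H each → 4
  2 × C (aromatic): no H
  1 × I: no H
  1 × N (charge +1): 3 H
  Total hydrogens = 7.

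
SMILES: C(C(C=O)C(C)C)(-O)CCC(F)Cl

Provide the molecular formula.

C9H16ClFO2

Heavy atoms from the SMILES: 9 C, 1 Cl, 1 F, 2 O.
Implicit hydrogens by atom environment:
  5 × C: 1 H each → 5
  2 × C: 3 H each → 6
  2 × C: 2 H each → 4
  1 × Cl: no H
  1 × F: no H
  1 × O: 1 H
  1 × O: no H
  Total hydrogens = 16.
Molecular formula: C9H16ClFO2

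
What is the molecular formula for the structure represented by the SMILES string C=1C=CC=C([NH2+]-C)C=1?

C7H10N+

Heavy atoms from the SMILES: 7 C, 1 N.
Implicit hydrogens by atom environment:
  5 × C (aromatic): 1 H each → 5
  1 × C: 3 H
  1 × C (aromatic): no H
  1 × N (charge +1): 2 H
  Total hydrogens = 10.
Net charge +1.
Molecular formula: C7H10N+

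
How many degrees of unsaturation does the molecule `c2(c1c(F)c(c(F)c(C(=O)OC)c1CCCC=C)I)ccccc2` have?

Molecular formula from the SMILES: C19H17F2IO2.
DoU = (2C + 2 + N − H − X)/2 = (2·19 + 2 + 0 − 17 − 3)/2 = 20/2 = 10.
(Structurally: 2 ring(s) + 8 π bond(s) = 10.)

10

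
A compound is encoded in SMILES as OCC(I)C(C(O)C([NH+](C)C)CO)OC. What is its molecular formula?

C9H21INO4+

Heavy atoms from the SMILES: 9 C, 1 I, 1 N, 4 O.
Implicit hydrogens by atom environment:
  4 × C: 1 H each → 4
  3 × C: 3 H each → 9
  3 × O: 1 H each → 3
  2 × C: 2 H each → 4
  1 × I: no H
  1 × N (charge +1): 1 H
  1 × O: no H
  Total hydrogens = 21.
Net charge +1.
Molecular formula: C9H21INO4+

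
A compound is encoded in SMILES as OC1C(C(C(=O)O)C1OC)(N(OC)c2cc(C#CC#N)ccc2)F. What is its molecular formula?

Heavy atoms from the SMILES: 16 C, 1 F, 2 N, 5 O.
Implicit hydrogens by atom environment:
  5 × C: no H
  4 × C (aromatic): 1 H each → 4
  3 × C: 1 H each → 3
  3 × O: no H
  2 × C: 3 H each → 6
  2 × C (aromatic): no H
  2 × N: no H
  2 × O: 1 H each → 2
  1 × F: no H
  Total hydrogens = 15.
Molecular formula: C16H15FN2O5

C16H15FN2O5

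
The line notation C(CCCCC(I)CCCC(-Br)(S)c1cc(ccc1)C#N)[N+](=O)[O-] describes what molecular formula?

Heavy atoms from the SMILES: 1 Br, 17 C, 1 I, 2 N, 2 O, 1 S.
Implicit hydrogens by atom environment:
  8 × C: 2 H each → 16
  4 × C (aromatic): 1 H each → 4
  2 × C: no H
  2 × C (aromatic): no H
  1 × Br: no H
  1 × C: 1 H
  1 × I: no H
  1 × N: no H
  1 × N (charge +1): no H
  1 × O: no H
  1 × O (charge -1): no H
  1 × S: 1 H
  Total hydrogens = 22.
Molecular formula: C17H22BrIN2O2S

C17H22BrIN2O2S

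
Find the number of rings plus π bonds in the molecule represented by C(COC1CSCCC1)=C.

Molecular formula from the SMILES: C8H14OS.
DoU = (2C + 2 + N − H − X)/2 = (2·8 + 2 + 0 − 14 − 0)/2 = 4/2 = 2.
(Structurally: 1 ring(s) + 1 π bond(s) = 2.)

2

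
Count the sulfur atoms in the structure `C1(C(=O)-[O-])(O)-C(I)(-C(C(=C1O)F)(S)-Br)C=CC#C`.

The symbol for sulfur appears 1 time in the SMILES.

1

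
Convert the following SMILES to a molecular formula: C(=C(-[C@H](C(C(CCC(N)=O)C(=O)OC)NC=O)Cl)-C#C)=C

C14H17ClN2O4

Heavy atoms from the SMILES: 14 C, 1 Cl, 2 N, 4 O.
Implicit hydrogens by atom environment:
  5 × C: 1 H each → 5
  5 × C: no H
  4 × O: no H
  3 × C: 2 H each → 6
  1 × C: 3 H
  1 × Cl: no H
  1 × N: 2 H
  1 × N: 1 H
  Total hydrogens = 17.
Molecular formula: C14H17ClN2O4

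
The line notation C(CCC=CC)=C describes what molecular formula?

Heavy atoms from the SMILES: 7 C.
Implicit hydrogens by atom environment:
  3 × C: 2 H each → 6
  3 × C: 1 H each → 3
  1 × C: 3 H
  Total hydrogens = 12.
Molecular formula: C7H12

C7H12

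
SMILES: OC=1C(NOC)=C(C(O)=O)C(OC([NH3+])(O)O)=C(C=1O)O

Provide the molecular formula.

Heavy atoms from the SMILES: 9 C, 2 N, 9 O.
Implicit hydrogens by atom environment:
  6 × C (aromatic): no H
  6 × O: 1 H each → 6
  3 × O: no H
  2 × C: no H
  1 × C: 3 H
  1 × N (charge +1): 3 H
  1 × N: 1 H
  Total hydrogens = 13.
Net charge +1.
Molecular formula: C9H13N2O9+

C9H13N2O9+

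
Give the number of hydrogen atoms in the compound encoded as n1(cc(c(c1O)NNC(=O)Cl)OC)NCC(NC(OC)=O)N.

Hydrogens are implicit in SMILES; fill each atom to its normal valence:
  4 × N: 1 H each → 4
  4 × O: no H
  3 × C (aromatic): no H
  2 × C: 3 H each → 6
  2 × C: no H
  1 × C: 2 H
  1 × C (aromatic): 1 H
  1 × C: 1 H
  1 × Cl: no H
  1 × N: 2 H
  1 × N (aromatic): no H
  1 × O: 1 H
  Total hydrogens = 17.

17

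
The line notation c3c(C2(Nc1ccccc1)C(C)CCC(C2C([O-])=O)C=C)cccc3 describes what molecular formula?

C22H24NO2-

Heavy atoms from the SMILES: 22 C, 1 N, 2 O.
Implicit hydrogens by atom environment:
  10 × C (aromatic): 1 H each → 10
  4 × C: 1 H each → 4
  3 × C: 2 H each → 6
  2 × C: no H
  2 × C (aromatic): no H
  1 × C: 3 H
  1 × N: 1 H
  1 × O: no H
  1 × O (charge -1): no H
  Total hydrogens = 24.
Net charge -1.
Molecular formula: C22H24NO2-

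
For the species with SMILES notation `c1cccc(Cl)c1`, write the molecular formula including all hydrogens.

C6H5Cl

Heavy atoms from the SMILES: 6 C, 1 Cl.
Implicit hydrogens by atom environment:
  5 × C (aromatic): 1 H each → 5
  1 × C (aromatic): no H
  1 × Cl: no H
  Total hydrogens = 5.
Molecular formula: C6H5Cl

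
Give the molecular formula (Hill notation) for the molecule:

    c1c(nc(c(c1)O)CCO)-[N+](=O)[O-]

C7H8N2O4

Heavy atoms from the SMILES: 7 C, 2 N, 4 O.
Implicit hydrogens by atom environment:
  3 × C (aromatic): no H
  2 × C: 2 H each → 4
  2 × C (aromatic): 1 H each → 2
  2 × O: 1 H each → 2
  1 × N (aromatic): no H
  1 × N (charge +1): no H
  1 × O: no H
  1 × O (charge -1): no H
  Total hydrogens = 8.
Molecular formula: C7H8N2O4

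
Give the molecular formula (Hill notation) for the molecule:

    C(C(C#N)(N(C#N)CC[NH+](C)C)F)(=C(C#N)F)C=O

C11H12F2N5O+

Heavy atoms from the SMILES: 11 C, 2 F, 5 N, 1 O.
Implicit hydrogens by atom environment:
  6 × C: no H
  4 × N: no H
  2 × C: 3 H each → 6
  2 × C: 2 H each → 4
  2 × F: no H
  1 × C: 1 H
  1 × N (charge +1): 1 H
  1 × O: no H
  Total hydrogens = 12.
Net charge +1.
Molecular formula: C11H12F2N5O+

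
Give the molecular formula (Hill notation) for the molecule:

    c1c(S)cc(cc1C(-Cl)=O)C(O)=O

Heavy atoms from the SMILES: 8 C, 1 Cl, 3 O, 1 S.
Implicit hydrogens by atom environment:
  3 × C (aromatic): 1 H each → 3
  3 × C (aromatic): no H
  2 × C: no H
  2 × O: no H
  1 × Cl: no H
  1 × O: 1 H
  1 × S: 1 H
  Total hydrogens = 5.
Molecular formula: C8H5ClO3S

C8H5ClO3S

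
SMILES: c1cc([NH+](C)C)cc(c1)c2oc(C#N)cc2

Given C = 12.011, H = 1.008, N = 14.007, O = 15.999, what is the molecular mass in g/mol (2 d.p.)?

Molecular formula: C13H13N2O+.
M = 13×12.011 + 13×1.008 + 2×14.007 + 1×15.999 = 213.26 g/mol.

213.26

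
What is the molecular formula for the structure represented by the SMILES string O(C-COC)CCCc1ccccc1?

C12H18O2

Heavy atoms from the SMILES: 12 C, 2 O.
Implicit hydrogens by atom environment:
  5 × C: 2 H each → 10
  5 × C (aromatic): 1 H each → 5
  2 × O: no H
  1 × C: 3 H
  1 × C (aromatic): no H
  Total hydrogens = 18.
Molecular formula: C12H18O2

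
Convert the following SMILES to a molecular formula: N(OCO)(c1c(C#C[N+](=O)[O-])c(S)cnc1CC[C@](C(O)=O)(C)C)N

Heavy atoms from the SMILES: 14 C, 4 N, 6 O, 1 S.
Implicit hydrogens by atom environment:
  4 × C (aromatic): no H
  4 × C: no H
  3 × C: 2 H each → 6
  3 × O: no H
  2 × C: 3 H each → 6
  2 × O: 1 H each → 2
  1 × C (aromatic): 1 H
  1 × N: 2 H
  1 × N (aromatic): no H
  1 × N: no H
  1 × N (charge +1): no H
  1 × O (charge -1): no H
  1 × S: 1 H
  Total hydrogens = 18.
Molecular formula: C14H18N4O6S

C14H18N4O6S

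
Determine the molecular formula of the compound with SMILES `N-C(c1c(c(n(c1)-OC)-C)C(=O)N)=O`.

C8H11N3O3

Heavy atoms from the SMILES: 8 C, 3 N, 3 O.
Implicit hydrogens by atom environment:
  3 × C (aromatic): no H
  3 × O: no H
  2 × C: 3 H each → 6
  2 × C: no H
  2 × N: 2 H each → 4
  1 × C (aromatic): 1 H
  1 × N (aromatic): no H
  Total hydrogens = 11.
Molecular formula: C8H11N3O3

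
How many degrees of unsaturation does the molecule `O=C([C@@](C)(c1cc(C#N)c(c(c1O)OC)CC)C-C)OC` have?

7

Molecular formula from the SMILES: C16H21NO4.
DoU = (2C + 2 + N − H − X)/2 = (2·16 + 2 + 1 − 21 − 0)/2 = 14/2 = 7.
(Structurally: 1 ring(s) + 6 π bond(s) = 7.)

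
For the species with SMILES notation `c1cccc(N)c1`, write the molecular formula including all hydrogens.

Heavy atoms from the SMILES: 6 C, 1 N.
Implicit hydrogens by atom environment:
  5 × C (aromatic): 1 H each → 5
  1 × C (aromatic): no H
  1 × N: 2 H
  Total hydrogens = 7.
Molecular formula: C6H7N

C6H7N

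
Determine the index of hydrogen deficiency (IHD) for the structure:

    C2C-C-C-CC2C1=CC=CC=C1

Molecular formula from the SMILES: C12H16.
DoU = (2C + 2 + N − H − X)/2 = (2·12 + 2 + 0 − 16 − 0)/2 = 10/2 = 5.
(Structurally: 2 ring(s) + 3 π bond(s) = 5.)

5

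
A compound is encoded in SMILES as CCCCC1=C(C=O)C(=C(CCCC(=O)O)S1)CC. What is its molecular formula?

C15H22O3S

Heavy atoms from the SMILES: 15 C, 3 O, 1 S.
Implicit hydrogens by atom environment:
  7 × C: 2 H each → 14
  4 × C (aromatic): no H
  2 × C: 3 H each → 6
  2 × O: no H
  1 × C: 1 H
  1 × C: no H
  1 × O: 1 H
  1 × S (aromatic): no H
  Total hydrogens = 22.
Molecular formula: C15H22O3S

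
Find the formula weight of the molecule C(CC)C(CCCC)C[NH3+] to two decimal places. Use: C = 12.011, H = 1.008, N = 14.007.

Molecular formula: C9H22N+.
M = 9×12.011 + 22×1.008 + 1×14.007 = 144.28 g/mol.

144.28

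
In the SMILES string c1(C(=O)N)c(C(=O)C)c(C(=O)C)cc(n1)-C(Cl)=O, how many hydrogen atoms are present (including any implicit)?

Hydrogens are implicit in SMILES; fill each atom to its normal valence:
  4 × C (aromatic): no H
  4 × C: no H
  4 × O: no H
  2 × C: 3 H each → 6
  1 × C (aromatic): 1 H
  1 × Cl: no H
  1 × N: 2 H
  1 × N (aromatic): no H
  Total hydrogens = 9.

9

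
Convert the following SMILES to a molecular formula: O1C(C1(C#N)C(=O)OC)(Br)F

Heavy atoms from the SMILES: 1 Br, 5 C, 1 F, 1 N, 3 O.
Implicit hydrogens by atom environment:
  4 × C: no H
  3 × O: no H
  1 × Br: no H
  1 × C: 3 H
  1 × F: no H
  1 × N: no H
  Total hydrogens = 3.
Molecular formula: C5H3BrFNO3

C5H3BrFNO3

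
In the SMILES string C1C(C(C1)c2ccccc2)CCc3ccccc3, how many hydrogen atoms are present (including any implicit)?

Hydrogens are implicit in SMILES; fill each atom to its normal valence:
  10 × C (aromatic): 1 H each → 10
  4 × C: 2 H each → 8
  2 × C: 1 H each → 2
  2 × C (aromatic): no H
  Total hydrogens = 20.

20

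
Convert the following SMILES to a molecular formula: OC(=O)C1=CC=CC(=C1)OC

C8H8O3

Heavy atoms from the SMILES: 8 C, 3 O.
Implicit hydrogens by atom environment:
  4 × C (aromatic): 1 H each → 4
  2 × C (aromatic): no H
  2 × O: no H
  1 × C: 3 H
  1 × C: no H
  1 × O: 1 H
  Total hydrogens = 8.
Molecular formula: C8H8O3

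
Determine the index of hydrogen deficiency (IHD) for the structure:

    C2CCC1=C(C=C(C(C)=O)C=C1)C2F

Molecular formula from the SMILES: C12H13FO.
DoU = (2C + 2 + N − H − X)/2 = (2·12 + 2 + 0 − 13 − 1)/2 = 12/2 = 6.
(Structurally: 2 ring(s) + 4 π bond(s) = 6.)

6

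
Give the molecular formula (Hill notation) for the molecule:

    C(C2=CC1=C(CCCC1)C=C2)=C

C12H14

Heavy atoms from the SMILES: 12 C.
Implicit hydrogens by atom environment:
  5 × C: 2 H each → 10
  3 × C (aromatic): 1 H each → 3
  3 × C (aromatic): no H
  1 × C: 1 H
  Total hydrogens = 14.
Molecular formula: C12H14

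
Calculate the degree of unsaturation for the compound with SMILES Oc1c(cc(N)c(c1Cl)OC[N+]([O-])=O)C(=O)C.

Molecular formula from the SMILES: C9H9ClN2O5.
DoU = (2C + 2 + N − H − X)/2 = (2·9 + 2 + 2 − 9 − 1)/2 = 12/2 = 6.
(Structurally: 1 ring(s) + 5 π bond(s) = 6.)

6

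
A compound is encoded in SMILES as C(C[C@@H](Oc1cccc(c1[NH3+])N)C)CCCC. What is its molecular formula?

Heavy atoms from the SMILES: 14 C, 2 N, 1 O.
Implicit hydrogens by atom environment:
  5 × C: 2 H each → 10
  3 × C (aromatic): 1 H each → 3
  3 × C (aromatic): no H
  2 × C: 3 H each → 6
  1 × C: 1 H
  1 × N (charge +1): 3 H
  1 × N: 2 H
  1 × O: no H
  Total hydrogens = 25.
Net charge +1.
Molecular formula: C14H25N2O+

C14H25N2O+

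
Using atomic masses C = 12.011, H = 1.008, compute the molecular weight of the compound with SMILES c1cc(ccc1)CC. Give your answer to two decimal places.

106.17

Molecular formula: C8H10.
M = 8×12.011 + 10×1.008 = 106.17 g/mol.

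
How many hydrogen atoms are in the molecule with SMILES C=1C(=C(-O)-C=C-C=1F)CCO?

9

Hydrogens are implicit in SMILES; fill each atom to its normal valence:
  3 × C (aromatic): 1 H each → 3
  3 × C (aromatic): no H
  2 × C: 2 H each → 4
  2 × O: 1 H each → 2
  1 × F: no H
  Total hydrogens = 9.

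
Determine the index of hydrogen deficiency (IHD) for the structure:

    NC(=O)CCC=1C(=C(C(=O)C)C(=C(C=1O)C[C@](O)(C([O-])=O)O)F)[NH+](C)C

Molecular formula from the SMILES: C16H21FN2O7.
DoU = (2C + 2 + N − H − X)/2 = (2·16 + 2 + 2 − 21 − 1)/2 = 14/2 = 7.
(Structurally: 1 ring(s) + 6 π bond(s) = 7.)

7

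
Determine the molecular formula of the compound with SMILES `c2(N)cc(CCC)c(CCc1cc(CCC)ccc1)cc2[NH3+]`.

Heavy atoms from the SMILES: 20 C, 2 N.
Implicit hydrogens by atom environment:
  6 × C: 2 H each → 12
  6 × C (aromatic): 1 H each → 6
  6 × C (aromatic): no H
  2 × C: 3 H each → 6
  1 × N (charge +1): 3 H
  1 × N: 2 H
  Total hydrogens = 29.
Net charge +1.
Molecular formula: C20H29N2+

C20H29N2+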